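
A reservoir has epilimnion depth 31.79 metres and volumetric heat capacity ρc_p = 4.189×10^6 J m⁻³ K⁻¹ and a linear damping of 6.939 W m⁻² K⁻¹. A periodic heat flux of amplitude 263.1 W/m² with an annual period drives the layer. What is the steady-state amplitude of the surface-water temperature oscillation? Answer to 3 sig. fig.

9.59 K

Areal heat capacity C = ρc_p × D = 4.189×10^6 × 31.79 = 1.33×10^8 J/(m^2 K).
Angular frequency ω = 2π / T = 2π / 3.15×10^7 s = 1.99×10^-7 s⁻¹.
√((Cω)² + λ²) = √((26.5)² + 6.939²) = 27.4 W/(m²·K).
Amplitude A = F₀ / √((Cω)²+λ²) = 263.1 / 27.4 = 9.59 K.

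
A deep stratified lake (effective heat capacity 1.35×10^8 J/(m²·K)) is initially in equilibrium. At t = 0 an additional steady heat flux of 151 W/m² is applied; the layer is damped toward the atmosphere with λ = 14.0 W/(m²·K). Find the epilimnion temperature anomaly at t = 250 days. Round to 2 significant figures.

9.6 K

Areal heat capacity C = 1.35×10^8 J/(m²·K) (given).
τ = C / λ = 1.35×10^8 / 14.0 = 9.64×10^6 s.
Equilibrium anomaly ΔT_eq = F / λ = 151 / 14.0 = 10.8 K.
t = 250 days = 2.16×10^7 s, so t/τ = 2.24.
ΔT(t) = ΔT_eq (1 − e^(−t/τ)) = 10.8 × (1 − e^−2.24) = 9.64 K.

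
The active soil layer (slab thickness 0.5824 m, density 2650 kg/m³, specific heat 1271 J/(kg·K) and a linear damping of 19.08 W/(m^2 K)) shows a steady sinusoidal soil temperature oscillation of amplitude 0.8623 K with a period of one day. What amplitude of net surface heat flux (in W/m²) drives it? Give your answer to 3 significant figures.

124

Areal heat capacity C = ρ c_p D = 2650 × 1271 × 0.5824 = 1.96×10^6 J m⁻² K⁻¹.
ω = 2π / 86400 s = 7.27×10^-5 s⁻¹.
√((Cω)² + λ²) = √((143)² + 19.08²) = 144 W/(m²·K).
F₀ = A × √((Cω)²+λ²) = 0.8623 × 144 = 124 W/m².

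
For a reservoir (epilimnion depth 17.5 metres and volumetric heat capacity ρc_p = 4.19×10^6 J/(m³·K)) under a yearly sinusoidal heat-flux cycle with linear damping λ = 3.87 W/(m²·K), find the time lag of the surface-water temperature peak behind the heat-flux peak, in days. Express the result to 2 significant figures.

76 days

Areal heat capacity C = ρc_p × D = 4.19×10^6 × 17.5 = 7.33×10^7 J m⁻² K⁻¹.
ω = 2π / 3.15×10^7 s = 1.99×10^-7 s⁻¹.
Phase lag φ = arctan(Cω/λ) = arctan(14.6/3.87) = 1.31 rad.
Time lag = φ / ω = 1.31 / 1.99×10^-7 = 6.58×10^6 s = 76.2 days.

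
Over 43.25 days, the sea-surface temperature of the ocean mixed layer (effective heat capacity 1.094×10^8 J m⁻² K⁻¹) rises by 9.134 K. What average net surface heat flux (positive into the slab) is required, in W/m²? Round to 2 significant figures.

270

Areal heat capacity C = 1.094×10^8 J m⁻² K⁻¹ (given).
Required heat per unit area: Q = C ΔT = 1.09×10^8 × 9.134 = 9.99×10^8 J/m².
Flux F = Q / Δt = 9.99×10^8 / 3.74×10^6 s = 267 W/m².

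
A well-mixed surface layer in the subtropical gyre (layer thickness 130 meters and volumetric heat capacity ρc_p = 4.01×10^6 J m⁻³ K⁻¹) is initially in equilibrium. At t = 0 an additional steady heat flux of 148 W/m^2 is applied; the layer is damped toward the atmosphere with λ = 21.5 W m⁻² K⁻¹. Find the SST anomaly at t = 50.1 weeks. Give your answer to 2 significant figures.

4.9 K

Areal heat capacity C = ρc_p × D = 4.01×10^6 × 130 = 5.21×10^8 J m⁻² K⁻¹.
τ = C / λ = 5.21×10^8 / 21.5 = 2.42×10^7 s.
Equilibrium anomaly ΔT_eq = F / λ = 148 / 21.5 = 6.88 K.
t = 50.1 weeks = 3.03×10^7 s, so t/τ = 1.25.
ΔT(t) = ΔT_eq (1 − e^(−t/τ)) = 6.88 × (1 − e^−1.25) = 4.91 K.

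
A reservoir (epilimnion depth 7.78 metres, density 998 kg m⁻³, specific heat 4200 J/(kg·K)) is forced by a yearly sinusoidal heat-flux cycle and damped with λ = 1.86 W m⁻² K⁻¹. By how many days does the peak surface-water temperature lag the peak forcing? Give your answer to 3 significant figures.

75.1 days

Areal heat capacity C = ρ c_p D = 998 × 4200 × 7.78 = 3.26×10^7 J/(m²·K).
ω = 2π / 3.15×10^7 s = 1.99×10^-7 s⁻¹.
Phase lag φ = arctan(Cω/λ) = arctan(6.50/1.86) = 1.29 rad.
Time lag = φ / ω = 1.29 / 1.99×10^-7 = 6.48×10^6 s = 75.1 days.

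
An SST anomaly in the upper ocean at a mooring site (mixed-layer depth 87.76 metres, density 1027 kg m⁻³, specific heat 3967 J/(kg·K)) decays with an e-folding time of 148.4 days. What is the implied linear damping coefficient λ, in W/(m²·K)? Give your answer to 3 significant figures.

27.9

Areal heat capacity C = ρ c_p D = 1027 × 3967 × 87.76 = 3.58×10^8 J/(m²·K).
τ = 148.4 days = 1.28×10^7 s.
λ = C / τ = 3.58×10^8 / 1.28×10^7 = 27.9 W/(m²·K).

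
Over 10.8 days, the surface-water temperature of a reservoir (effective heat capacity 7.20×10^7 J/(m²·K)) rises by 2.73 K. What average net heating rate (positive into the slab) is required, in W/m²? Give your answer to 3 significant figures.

Areal heat capacity C = 7.20×10^7 J/(m²·K) (given).
Required heat per unit area: Q = C ΔT = 7.20×10^7 × 2.73 = 1.97×10^8 J/m².
Flux F = Q / Δt = 1.97×10^8 / 9.33×10^5 s = 211 W/m².

211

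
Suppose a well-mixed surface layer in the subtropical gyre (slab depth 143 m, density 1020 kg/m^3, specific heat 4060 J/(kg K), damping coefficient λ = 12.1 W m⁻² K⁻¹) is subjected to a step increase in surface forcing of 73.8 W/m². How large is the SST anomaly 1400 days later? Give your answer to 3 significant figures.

5.58 K

Areal heat capacity C = ρ c_p D = 1020 × 4060 × 143 = 5.92×10^8 J m⁻² K⁻¹.
τ = C / λ = 5.92×10^8 / 12.1 = 4.89×10^7 s.
Equilibrium anomaly ΔT_eq = F / λ = 73.8 / 12.1 = 6.10 K.
t = 1400 days = 1.21×10^8 s, so t/τ = 2.47.
ΔT(t) = ΔT_eq (1 − e^(−t/τ)) = 6.10 × (1 − e^−2.47) = 5.58 K.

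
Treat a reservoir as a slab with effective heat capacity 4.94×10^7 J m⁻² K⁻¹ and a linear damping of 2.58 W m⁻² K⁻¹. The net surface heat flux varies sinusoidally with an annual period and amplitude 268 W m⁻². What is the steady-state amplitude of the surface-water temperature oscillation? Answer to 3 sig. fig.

Areal heat capacity C = 4.94×10^7 J m⁻² K⁻¹ (given).
Angular frequency ω = 2π / T = 2π / 3.15×10^7 s = 1.99×10^-7 s⁻¹.
√((Cω)² + λ²) = √((9.84)² + 2.58²) = 10.2 W/(m²·K).
Amplitude A = F₀ / √((Cω)²+λ²) = 268 / 10.2 = 26.3 K.

26.3 K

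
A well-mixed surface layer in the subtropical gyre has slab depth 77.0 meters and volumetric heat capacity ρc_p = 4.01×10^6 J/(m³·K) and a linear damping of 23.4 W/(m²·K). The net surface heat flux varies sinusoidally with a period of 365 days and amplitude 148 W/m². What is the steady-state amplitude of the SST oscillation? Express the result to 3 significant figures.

2.25 K

Areal heat capacity C = ρc_p × D = 4.01×10^6 × 77.0 = 3.09×10^8 J/(m^2 K).
Angular frequency ω = 2π / T = 2π / 3.15×10^7 s = 1.99×10^-7 s⁻¹.
√((Cω)² + λ²) = √((61.5)² + 23.4²) = 65.8 W/(m²·K).
Amplitude A = F₀ / √((Cω)²+λ²) = 148 / 65.8 = 2.25 K.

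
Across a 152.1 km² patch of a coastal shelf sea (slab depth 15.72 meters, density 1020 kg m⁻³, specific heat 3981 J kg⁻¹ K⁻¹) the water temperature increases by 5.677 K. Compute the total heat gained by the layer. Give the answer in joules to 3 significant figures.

5.51×10^16 J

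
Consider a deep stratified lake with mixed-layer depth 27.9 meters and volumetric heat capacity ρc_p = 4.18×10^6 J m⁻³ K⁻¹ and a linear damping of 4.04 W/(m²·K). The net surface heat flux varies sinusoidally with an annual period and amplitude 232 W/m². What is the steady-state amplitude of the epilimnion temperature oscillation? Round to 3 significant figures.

9.84 K

Areal heat capacity C = ρc_p × D = 4.18×10^6 × 27.9 = 1.17×10^8 J/(m^2 K).
Angular frequency ω = 2π / T = 2π / 3.15×10^7 s = 1.99×10^-7 s⁻¹.
√((Cω)² + λ²) = √((23.2)² + 4.04²) = 23.6 W/(m²·K).
Amplitude A = F₀ / √((Cω)²+λ²) = 232 / 23.6 = 9.84 K.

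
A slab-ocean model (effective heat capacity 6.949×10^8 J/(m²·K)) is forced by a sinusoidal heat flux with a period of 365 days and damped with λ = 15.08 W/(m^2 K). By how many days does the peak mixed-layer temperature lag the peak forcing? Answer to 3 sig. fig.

84.9 days

Areal heat capacity C = 6.949×10^8 J/(m²·K) (given).
ω = 2π / 3.15×10^7 s = 1.99×10^-7 s⁻¹.
Phase lag φ = arctan(Cω/λ) = arctan(138/15.08) = 1.46 rad.
Time lag = φ / ω = 1.46 / 1.99×10^-7 = 7.34×10^6 s = 84.9 days.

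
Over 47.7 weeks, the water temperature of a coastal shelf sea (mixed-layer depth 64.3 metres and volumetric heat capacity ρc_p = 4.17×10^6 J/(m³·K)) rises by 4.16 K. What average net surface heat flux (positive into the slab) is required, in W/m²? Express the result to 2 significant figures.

39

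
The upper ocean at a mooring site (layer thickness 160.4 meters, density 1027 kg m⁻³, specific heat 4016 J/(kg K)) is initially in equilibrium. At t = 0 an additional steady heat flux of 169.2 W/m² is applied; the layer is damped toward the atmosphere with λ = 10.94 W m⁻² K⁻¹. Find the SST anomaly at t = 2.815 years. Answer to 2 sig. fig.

Areal heat capacity C = ρ c_p D = 1027 × 4016 × 160.4 = 6.62×10^8 J m⁻² K⁻¹.
τ = C / λ = 6.62×10^8 / 10.94 = 6.05×10^7 s.
Equilibrium anomaly ΔT_eq = F / λ = 169.2 / 10.94 = 15.5 K.
t = 2.815 years = 8.88×10^7 s, so t/τ = 1.47.
ΔT(t) = ΔT_eq (1 − e^(−t/τ)) = 15.5 × (1 − e^−1.47) = 11.9 K.

12 K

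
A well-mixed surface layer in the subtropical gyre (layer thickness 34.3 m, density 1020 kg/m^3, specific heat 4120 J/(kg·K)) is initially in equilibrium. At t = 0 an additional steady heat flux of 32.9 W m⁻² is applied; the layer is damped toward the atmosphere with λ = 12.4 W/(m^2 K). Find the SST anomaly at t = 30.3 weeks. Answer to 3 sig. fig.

Areal heat capacity C = ρ c_p D = 1020 × 4120 × 34.3 = 1.44×10^8 J m⁻² K⁻¹.
τ = C / λ = 1.44×10^8 / 12.4 = 1.16×10^7 s.
Equilibrium anomaly ΔT_eq = F / λ = 32.9 / 12.4 = 2.65 K.
t = 30.3 weeks = 1.83×10^7 s, so t/τ = 1.58.
ΔT(t) = ΔT_eq (1 − e^(−t/τ)) = 2.65 × (1 − e^−1.58) = 2.10 K.

2.10 K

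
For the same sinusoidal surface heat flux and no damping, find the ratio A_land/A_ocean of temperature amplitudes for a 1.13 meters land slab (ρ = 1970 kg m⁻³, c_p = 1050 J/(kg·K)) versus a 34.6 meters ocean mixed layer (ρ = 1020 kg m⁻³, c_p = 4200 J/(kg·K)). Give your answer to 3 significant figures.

63.4

C_ocean = 1020 × 4200 × 34.6 = 1.48×10^8 J/(m²·K).
C_land = 1970 × 1050 × 1.13 = 2.34×10^6 J/(m²·K).
Undamped amplitude ∝ 1/C, so A_land/A_ocean = C_ocean/C_land = 63.4.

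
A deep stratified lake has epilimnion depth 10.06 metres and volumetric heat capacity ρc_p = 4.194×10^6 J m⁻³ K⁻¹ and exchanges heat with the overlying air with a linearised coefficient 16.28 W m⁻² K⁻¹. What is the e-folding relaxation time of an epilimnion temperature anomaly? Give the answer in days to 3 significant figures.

Areal heat capacity C = ρc_p × D = 4.194×10^6 × 10.06 = 4.22×10^7 J/(m^2 K).
Relaxation time τ = C / λ = 4.22×10^7 / 16.28 = 2.59×10^6 s.
In days: 2.59×10^6 s / (86400 s/day) = 30.0 days.

30.0 days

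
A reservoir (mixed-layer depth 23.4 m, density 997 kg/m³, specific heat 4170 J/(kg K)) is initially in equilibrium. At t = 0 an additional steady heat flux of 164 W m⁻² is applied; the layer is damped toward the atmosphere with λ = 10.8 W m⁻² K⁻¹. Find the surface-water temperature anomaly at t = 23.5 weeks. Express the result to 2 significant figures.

12 K

Areal heat capacity C = ρ c_p D = 997 × 4170 × 23.4 = 9.73×10^7 J m⁻² K⁻¹.
τ = C / λ = 9.73×10^7 / 10.8 = 9.01×10^6 s.
Equilibrium anomaly ΔT_eq = F / λ = 164 / 10.8 = 15.2 K.
t = 23.5 weeks = 1.42×10^7 s, so t/τ = 1.58.
ΔT(t) = ΔT_eq (1 − e^(−t/τ)) = 15.2 × (1 − e^−1.58) = 12.1 K.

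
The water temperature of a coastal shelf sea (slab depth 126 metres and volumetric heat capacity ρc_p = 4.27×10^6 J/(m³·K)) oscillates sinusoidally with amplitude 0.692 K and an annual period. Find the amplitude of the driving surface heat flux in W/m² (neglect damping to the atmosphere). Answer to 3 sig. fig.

Areal heat capacity C = ρc_p × D = 4.27×10^6 × 126 = 5.38×10^8 J/(m^2 K).
ω = 2π / 3.15×10^7 s = 1.99×10^-7 s⁻¹.
Cω = 5.38×10^8 × 1.99×10^-7 = 107 W/(m²·K).
F₀ = A × Cω = 0.692 × 107 = 74.2 W/m².

74.2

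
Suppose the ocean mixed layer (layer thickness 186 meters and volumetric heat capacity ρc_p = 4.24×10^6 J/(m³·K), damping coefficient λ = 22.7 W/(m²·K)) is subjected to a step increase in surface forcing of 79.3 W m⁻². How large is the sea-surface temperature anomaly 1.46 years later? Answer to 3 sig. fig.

Areal heat capacity C = ρc_p × D = 4.24×10^6 × 186 = 7.89×10^8 J m⁻² K⁻¹.
τ = C / λ = 7.89×10^8 / 22.7 = 3.47×10^7 s.
Equilibrium anomaly ΔT_eq = F / λ = 79.3 / 22.7 = 3.49 K.
t = 1.46 years = 4.61×10^7 s, so t/τ = 1.33.
ΔT(t) = ΔT_eq (1 − e^(−t/τ)) = 3.49 × (1 − e^−1.33) = 2.57 K.

2.57 K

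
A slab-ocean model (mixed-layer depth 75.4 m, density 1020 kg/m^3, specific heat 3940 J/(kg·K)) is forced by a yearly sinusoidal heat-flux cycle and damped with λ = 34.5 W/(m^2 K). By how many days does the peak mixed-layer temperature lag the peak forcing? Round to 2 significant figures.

Areal heat capacity C = ρ c_p D = 1020 × 3940 × 75.4 = 3.03×10^8 J/(m²·K).
ω = 2π / 3.15×10^7 s = 1.99×10^-7 s⁻¹.
Phase lag φ = arctan(Cω/λ) = arctan(60.4/34.5) = 1.05 rad.
Time lag = φ / ω = 1.05 / 1.99×10^-7 = 5.28×10^6 s = 61.1 days.

61 days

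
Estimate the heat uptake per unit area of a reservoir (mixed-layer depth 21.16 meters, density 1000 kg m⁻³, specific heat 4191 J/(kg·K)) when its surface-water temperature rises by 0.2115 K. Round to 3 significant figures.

1.88×10^7

Areal heat capacity C = ρ c_p D = 1000 × 4191 × 21.16 = 8.87×10^7 J m⁻² K⁻¹.
ΔQ = C ΔT = 8.87×10^7 × 0.2115 = 1.88×10^7 J/m².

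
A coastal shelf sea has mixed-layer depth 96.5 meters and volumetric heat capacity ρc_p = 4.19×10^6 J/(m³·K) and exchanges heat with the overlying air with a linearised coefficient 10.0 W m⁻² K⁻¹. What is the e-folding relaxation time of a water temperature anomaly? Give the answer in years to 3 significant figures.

1.28 years

Areal heat capacity C = ρc_p × D = 4.19×10^6 × 96.5 = 4.04×10^8 J/(m^2 K).
Relaxation time τ = C / λ = 4.04×10^8 / 10.0 = 4.04×10^7 s.
In years: 4.04×10^7 s / (3.156×10^7 s/year) = 1.28 years.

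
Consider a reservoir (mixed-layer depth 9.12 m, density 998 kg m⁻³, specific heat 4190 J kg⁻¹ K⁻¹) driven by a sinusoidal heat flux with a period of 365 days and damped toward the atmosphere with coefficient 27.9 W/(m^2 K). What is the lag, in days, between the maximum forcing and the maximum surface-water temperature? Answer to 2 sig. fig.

Areal heat capacity C = ρ c_p D = 998 × 4190 × 9.12 = 3.81×10^7 J m⁻² K⁻¹.
ω = 2π / 3.15×10^7 s = 1.99×10^-7 s⁻¹.
Phase lag φ = arctan(Cω/λ) = arctan(7.60/27.9) = 0.266 rad.
Time lag = φ / ω = 0.266 / 1.99×10^-7 = 1.33×10^6 s = 15.4 days.

15 days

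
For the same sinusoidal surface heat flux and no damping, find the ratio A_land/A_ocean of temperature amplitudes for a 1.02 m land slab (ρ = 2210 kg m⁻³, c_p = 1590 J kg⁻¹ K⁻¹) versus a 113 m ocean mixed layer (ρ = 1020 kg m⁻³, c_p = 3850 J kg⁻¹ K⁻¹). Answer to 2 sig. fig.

120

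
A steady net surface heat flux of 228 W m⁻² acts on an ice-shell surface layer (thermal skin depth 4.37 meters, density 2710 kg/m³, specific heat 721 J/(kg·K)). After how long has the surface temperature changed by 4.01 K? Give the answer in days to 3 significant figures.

Areal heat capacity C = ρ c_p D = 2710 × 721 × 4.37 = 8.54×10^6 J/(m²·K).
Time required: Δt = C ΔT / F = 8.54×10^6 × 4.01 / 228 = 1.50×10^5 s.
In days: 1.50×10^5 s / (86400 s/day) = 1.74 days.

1.74 days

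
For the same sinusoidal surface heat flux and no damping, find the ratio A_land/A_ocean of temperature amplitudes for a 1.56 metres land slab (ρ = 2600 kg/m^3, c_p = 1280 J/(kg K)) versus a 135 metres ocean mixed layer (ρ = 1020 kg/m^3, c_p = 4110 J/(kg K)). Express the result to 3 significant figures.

109

C_ocean = 1020 × 4110 × 135 = 5.66×10^8 J/(m²·K).
C_land = 2600 × 1280 × 1.56 = 5.19×10^6 J/(m²·K).
Undamped amplitude ∝ 1/C, so A_land/A_ocean = C_ocean/C_land = 109.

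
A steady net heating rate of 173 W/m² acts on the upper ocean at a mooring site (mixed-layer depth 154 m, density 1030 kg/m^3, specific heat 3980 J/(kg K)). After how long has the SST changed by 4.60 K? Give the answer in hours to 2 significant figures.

4700 hours

Areal heat capacity C = ρ c_p D = 1030 × 3980 × 154 = 6.31×10^8 J m⁻² K⁻¹.
Time required: Δt = C ΔT / F = 6.31×10^8 × 4.60 / 173 = 1.68×10^7 s.
In hours: 1.68×10^7 s / (3600 s/hour) = 4660 hours.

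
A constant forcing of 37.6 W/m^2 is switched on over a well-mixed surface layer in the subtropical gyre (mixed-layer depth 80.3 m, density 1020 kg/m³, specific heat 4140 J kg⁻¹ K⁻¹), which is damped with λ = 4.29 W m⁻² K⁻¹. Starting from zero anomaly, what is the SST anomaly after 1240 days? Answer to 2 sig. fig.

Areal heat capacity C = ρ c_p D = 1020 × 4140 × 80.3 = 3.39×10^8 J/(m^2 K).
τ = C / λ = 3.39×10^8 / 4.29 = 7.90×10^7 s.
Equilibrium anomaly ΔT_eq = F / λ = 37.6 / 4.29 = 8.76 K.
t = 1240 days = 1.07×10^8 s, so t/τ = 1.36.
ΔT(t) = ΔT_eq (1 − e^(−t/τ)) = 8.76 × (1 − e^−1.36) = 6.50 K.

6.5 K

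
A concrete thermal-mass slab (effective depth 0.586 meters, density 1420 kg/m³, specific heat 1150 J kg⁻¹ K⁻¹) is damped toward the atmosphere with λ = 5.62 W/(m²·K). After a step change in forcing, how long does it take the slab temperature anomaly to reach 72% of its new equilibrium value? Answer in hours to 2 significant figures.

Areal heat capacity C = ρ c_p D = 1420 × 1150 × 0.586 = 9.57×10^5 J/(m²·K).
τ = C / λ = 9.57×10^5 / 5.62 = 1.70×10^5 s.
Fraction reached: 1 − e^(−t/τ) = 0.72 ⇒ t = −τ ln(1 − 0.72) = τ × 1.27.
t = 2.17×10^5 s = 60.2 hours.

60 hours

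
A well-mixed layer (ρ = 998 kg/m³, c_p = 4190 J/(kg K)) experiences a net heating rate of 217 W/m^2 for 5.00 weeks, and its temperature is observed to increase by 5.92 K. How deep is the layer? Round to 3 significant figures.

Heat input Q = F Δt = 217 × 3.02×10^6 s = 6.56×10^8 J/m².
Required areal heat capacity C = Q / ΔT = 1.11×10^8 J/(m²·K).
Depth D = C / (ρ c_p) = 1.11×10^8 / (998 × 4190) = 26.5 m.

26.5 m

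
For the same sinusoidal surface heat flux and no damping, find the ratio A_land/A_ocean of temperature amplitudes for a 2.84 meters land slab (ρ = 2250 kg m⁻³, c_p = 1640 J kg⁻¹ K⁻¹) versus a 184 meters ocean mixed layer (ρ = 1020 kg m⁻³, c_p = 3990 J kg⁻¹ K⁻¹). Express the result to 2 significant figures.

C_ocean = 1020 × 3990 × 184 = 7.49×10^8 J/(m²·K).
C_land = 2250 × 1640 × 2.84 = 1.05×10^7 J/(m²·K).
Undamped amplitude ∝ 1/C, so A_land/A_ocean = C_ocean/C_land = 71.5.

71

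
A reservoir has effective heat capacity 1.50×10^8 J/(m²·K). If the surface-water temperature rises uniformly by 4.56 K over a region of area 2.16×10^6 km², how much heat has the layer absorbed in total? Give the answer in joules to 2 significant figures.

Areal heat capacity C = 1.50×10^8 J/(m²·K) (given).
Heat per unit area: q = C ΔT = 1.50×10^8 × 4.56 = 6.84×10^8 J/m².
Total heat: Q = q × A = 6.84×10^8 × (2.16×10^6 × 10⁶ m²) = 1.48×10^21 J.

1.5×10^21 J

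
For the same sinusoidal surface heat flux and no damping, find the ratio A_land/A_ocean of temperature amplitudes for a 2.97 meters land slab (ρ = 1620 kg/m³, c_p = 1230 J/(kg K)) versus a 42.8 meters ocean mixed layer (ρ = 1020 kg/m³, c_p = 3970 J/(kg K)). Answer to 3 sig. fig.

C_ocean = 1020 × 3970 × 42.8 = 1.73×10^8 J/(m²·K).
C_land = 1620 × 1230 × 2.97 = 5.92×10^6 J/(m²·K).
Undamped amplitude ∝ 1/C, so A_land/A_ocean = C_ocean/C_land = 29.3.

29.3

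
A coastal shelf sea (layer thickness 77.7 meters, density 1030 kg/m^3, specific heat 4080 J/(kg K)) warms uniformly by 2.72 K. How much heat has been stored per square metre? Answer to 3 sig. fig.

Areal heat capacity C = ρ c_p D = 1030 × 4080 × 77.7 = 3.27×10^8 J/(m²·K).
ΔQ = C ΔT = 3.27×10^8 × 2.72 = 8.88×10^8 J/m².

8.88×10^8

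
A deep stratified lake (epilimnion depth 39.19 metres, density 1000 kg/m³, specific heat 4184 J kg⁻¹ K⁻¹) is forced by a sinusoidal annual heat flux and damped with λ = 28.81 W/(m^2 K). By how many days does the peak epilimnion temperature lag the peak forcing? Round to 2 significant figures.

49 days

Areal heat capacity C = ρ c_p D = 1000 × 4184 × 39.19 = 1.64×10^8 J m⁻² K⁻¹.
ω = 2π / 3.15×10^7 s = 1.99×10^-7 s⁻¹.
Phase lag φ = arctan(Cω/λ) = arctan(32.7/28.81) = 0.848 rad.
Time lag = φ / ω = 0.848 / 1.99×10^-7 = 4.26×10^6 s = 49.3 days.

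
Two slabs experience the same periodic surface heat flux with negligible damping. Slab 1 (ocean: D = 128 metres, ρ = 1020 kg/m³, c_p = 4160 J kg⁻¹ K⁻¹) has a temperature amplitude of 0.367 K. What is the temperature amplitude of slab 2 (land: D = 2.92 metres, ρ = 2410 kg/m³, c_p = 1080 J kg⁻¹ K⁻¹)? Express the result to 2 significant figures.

26 K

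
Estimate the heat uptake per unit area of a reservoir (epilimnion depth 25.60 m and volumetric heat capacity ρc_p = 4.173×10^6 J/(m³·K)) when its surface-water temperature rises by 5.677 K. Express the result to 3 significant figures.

Areal heat capacity C = ρc_p × D = 4.173×10^6 × 25.60 = 1.07×10^8 J/(m^2 K).
ΔQ = C ΔT = 1.07×10^8 × 5.677 = 6.06×10^8 J/m².

6.06×10^8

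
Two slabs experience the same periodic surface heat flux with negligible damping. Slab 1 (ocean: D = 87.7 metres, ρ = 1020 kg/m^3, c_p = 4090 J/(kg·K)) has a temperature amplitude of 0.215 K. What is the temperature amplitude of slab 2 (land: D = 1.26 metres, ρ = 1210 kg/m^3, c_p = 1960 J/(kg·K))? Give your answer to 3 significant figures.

26.3 K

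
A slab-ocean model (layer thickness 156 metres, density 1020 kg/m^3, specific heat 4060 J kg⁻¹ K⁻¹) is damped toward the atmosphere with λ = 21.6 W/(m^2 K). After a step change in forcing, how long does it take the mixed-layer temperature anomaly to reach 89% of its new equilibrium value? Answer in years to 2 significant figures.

2.1 years

Areal heat capacity C = ρ c_p D = 1020 × 4060 × 156 = 6.46×10^8 J/(m^2 K).
τ = C / λ = 6.46×10^8 / 21.6 = 2.99×10^7 s.
Fraction reached: 1 − e^(−t/τ) = 0.89 ⇒ t = −τ ln(1 − 0.89) = τ × 2.21.
t = 6.60×10^7 s = 2.09 years.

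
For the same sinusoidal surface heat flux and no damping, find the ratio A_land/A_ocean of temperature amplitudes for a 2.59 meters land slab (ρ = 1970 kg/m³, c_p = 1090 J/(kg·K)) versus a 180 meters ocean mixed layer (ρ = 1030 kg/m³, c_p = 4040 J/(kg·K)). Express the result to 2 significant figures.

130

C_ocean = 1030 × 4040 × 180 = 7.49×10^8 J/(m²·K).
C_land = 1970 × 1090 × 2.59 = 5.56×10^6 J/(m²·K).
Undamped amplitude ∝ 1/C, so A_land/A_ocean = C_ocean/C_land = 135.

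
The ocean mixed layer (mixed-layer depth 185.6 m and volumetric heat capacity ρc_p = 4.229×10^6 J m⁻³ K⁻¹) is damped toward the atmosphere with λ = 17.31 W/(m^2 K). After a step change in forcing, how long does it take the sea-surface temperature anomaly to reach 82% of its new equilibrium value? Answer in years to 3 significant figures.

2.46 years

Areal heat capacity C = ρc_p × D = 4.229×10^6 × 185.6 = 7.85×10^8 J/(m^2 K).
τ = C / λ = 7.85×10^8 / 17.31 = 4.53×10^7 s.
Fraction reached: 1 − e^(−t/τ) = 0.82 ⇒ t = −τ ln(1 − 0.82) = τ × 1.71.
t = 7.78×10^7 s = 2.46 years.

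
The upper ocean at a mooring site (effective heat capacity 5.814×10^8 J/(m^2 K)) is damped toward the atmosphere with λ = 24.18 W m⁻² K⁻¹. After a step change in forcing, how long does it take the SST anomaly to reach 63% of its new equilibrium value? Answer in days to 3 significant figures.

277 days

Areal heat capacity C = 5.814×10^8 J/(m^2 K) (given).
τ = C / λ = 5.81×10^8 / 24.18 = 2.40×10^7 s.
Fraction reached: 1 − e^(−t/τ) = 0.63 ⇒ t = −τ ln(1 − 0.63) = τ × 0.994.
t = 2.39×10^7 s = 277 days.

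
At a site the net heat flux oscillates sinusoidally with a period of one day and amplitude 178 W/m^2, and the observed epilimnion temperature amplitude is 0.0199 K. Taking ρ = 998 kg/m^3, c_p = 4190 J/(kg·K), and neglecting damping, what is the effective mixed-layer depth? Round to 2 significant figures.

ω = 2π / 86400 s = 7.27×10^-5 s⁻¹.
Required C = F₀ / (A ω) = 178 / (0.0199 × 7.27×10^-5) = 1.23×10^8 J/(m²·K).
D = C / (ρ c_p) = 1.23×10^8 / (998 × 4190) = 29.4 m.

29 m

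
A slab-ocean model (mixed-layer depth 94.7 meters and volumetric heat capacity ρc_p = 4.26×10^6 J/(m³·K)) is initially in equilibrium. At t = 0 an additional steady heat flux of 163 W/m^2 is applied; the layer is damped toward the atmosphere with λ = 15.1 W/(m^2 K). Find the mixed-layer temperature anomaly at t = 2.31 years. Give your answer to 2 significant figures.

10 K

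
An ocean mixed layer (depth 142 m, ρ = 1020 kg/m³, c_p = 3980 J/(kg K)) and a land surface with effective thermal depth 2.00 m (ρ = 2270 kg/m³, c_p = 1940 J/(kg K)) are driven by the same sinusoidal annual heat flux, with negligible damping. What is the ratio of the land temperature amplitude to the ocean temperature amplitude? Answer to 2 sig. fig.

C_ocean = 1020 × 3980 × 142 = 5.76×10^8 J/(m²·K).
C_land = 2270 × 1940 × 2.00 = 8.81×10^6 J/(m²·K).
Undamped amplitude ∝ 1/C, so A_land/A_ocean = C_ocean/C_land = 65.5.

65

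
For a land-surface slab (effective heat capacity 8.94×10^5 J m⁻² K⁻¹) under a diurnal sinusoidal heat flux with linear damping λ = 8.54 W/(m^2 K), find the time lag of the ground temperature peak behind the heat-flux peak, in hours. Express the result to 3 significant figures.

Areal heat capacity C = 8.94×10^5 J m⁻² K⁻¹ (given).
ω = 2π / 86400 s = 7.27×10^-5 s⁻¹.
Phase lag φ = arctan(Cω/λ) = arctan(65.0/8.54) = 1.44 rad.
Time lag = φ / ω = 1.44 / 7.27×10^-5 = 19800 s = 5.50 hours.

5.50 hours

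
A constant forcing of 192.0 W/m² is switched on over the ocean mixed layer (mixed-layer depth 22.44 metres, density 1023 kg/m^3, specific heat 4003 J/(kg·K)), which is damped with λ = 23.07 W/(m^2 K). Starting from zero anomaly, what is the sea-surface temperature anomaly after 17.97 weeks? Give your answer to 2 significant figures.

Areal heat capacity C = ρ c_p D = 1023 × 4003 × 22.44 = 9.19×10^7 J m⁻² K⁻¹.
τ = C / λ = 9.19×10^7 / 23.07 = 3.98×10^6 s.
Equilibrium anomaly ΔT_eq = F / λ = 192.0 / 23.07 = 8.32 K.
t = 17.97 weeks = 1.09×10^7 s, so t/τ = 2.73.
ΔT(t) = ΔT_eq (1 − e^(−t/τ)) = 8.32 × (1 − e^−2.73) = 7.78 K.

7.8 K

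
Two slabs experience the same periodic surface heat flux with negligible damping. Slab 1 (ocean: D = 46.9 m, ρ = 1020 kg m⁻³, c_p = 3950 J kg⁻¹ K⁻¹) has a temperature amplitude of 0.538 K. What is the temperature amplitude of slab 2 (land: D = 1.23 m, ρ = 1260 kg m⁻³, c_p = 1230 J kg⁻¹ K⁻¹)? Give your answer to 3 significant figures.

C_ocean = 1.89×10^8 J/(m²·K); C_land = 1.91×10^6 J/(m²·K).
A ∝ 1/C ⇒ A_land = A_ocean × C_ocean/C_land = 0.538 × 99.1 = 53.3 K.

53.3 K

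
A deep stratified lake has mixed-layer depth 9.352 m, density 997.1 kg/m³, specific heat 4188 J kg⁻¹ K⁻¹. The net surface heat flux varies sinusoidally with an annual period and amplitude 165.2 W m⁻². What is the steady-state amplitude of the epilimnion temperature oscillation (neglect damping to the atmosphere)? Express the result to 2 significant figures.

Areal heat capacity C = ρ c_p D = 997.1 × 4188 × 9.352 = 3.91×10^7 J/(m^2 K).
Angular frequency ω = 2π / T = 2π / 3.15×10^7 s = 1.99×10^-7 s⁻¹.
Cω = 3.91×10^7 × 1.99×10^-7 = 7.78 W/(m²·K).
Amplitude A = F₀ / (Cω) = 165.2 / 7.78 = 21.2 K.

21 K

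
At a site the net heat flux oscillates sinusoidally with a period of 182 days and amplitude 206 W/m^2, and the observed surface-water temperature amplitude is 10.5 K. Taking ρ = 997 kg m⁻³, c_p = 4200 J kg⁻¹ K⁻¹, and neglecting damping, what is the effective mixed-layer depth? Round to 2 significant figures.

12 m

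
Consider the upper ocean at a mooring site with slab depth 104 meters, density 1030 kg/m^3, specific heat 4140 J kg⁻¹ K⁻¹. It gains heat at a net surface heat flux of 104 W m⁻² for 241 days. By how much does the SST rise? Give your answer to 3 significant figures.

Areal heat capacity C = ρ c_p D = 1030 × 4140 × 104 = 4.43×10^8 J/(m²·K).
Net heat input Q = F Δt = 104 × (241 days × 86400 s/day) = 2.17×10^9 J/m².
ΔT = Q / C = 2.17×10^9 / 4.43×10^8 = 4.88 K.

4.88 K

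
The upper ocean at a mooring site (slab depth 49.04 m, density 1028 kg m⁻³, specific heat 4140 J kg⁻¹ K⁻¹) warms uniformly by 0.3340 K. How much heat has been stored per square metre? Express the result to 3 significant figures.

6.97×10^7

Areal heat capacity C = ρ c_p D = 1028 × 4140 × 49.04 = 2.09×10^8 J m⁻² K⁻¹.
ΔQ = C ΔT = 2.09×10^8 × 0.3340 = 6.97×10^7 J/m².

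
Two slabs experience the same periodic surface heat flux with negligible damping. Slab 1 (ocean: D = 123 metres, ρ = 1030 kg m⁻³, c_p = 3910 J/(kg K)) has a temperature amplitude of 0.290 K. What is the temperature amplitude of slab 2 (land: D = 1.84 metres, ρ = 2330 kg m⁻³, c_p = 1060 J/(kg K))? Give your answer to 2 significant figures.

C_ocean = 4.95×10^8 J/(m²·K); C_land = 4.54×10^6 J/(m²·K).
A ∝ 1/C ⇒ A_land = A_ocean × C_ocean/C_land = 0.290 × 109 = 31.6 K.

32 K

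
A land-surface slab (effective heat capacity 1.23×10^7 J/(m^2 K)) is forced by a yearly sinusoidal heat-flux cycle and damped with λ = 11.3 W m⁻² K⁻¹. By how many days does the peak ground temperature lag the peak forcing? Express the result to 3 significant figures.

Areal heat capacity C = 1.23×10^7 J/(m^2 K) (given).
ω = 2π / 3.15×10^7 s = 1.99×10^-7 s⁻¹.
Phase lag φ = arctan(Cω/λ) = arctan(2.45/11.3) = 0.214 rad.
Time lag = φ / ω = 0.214 / 1.99×10^-7 = 1.07×10^6 s = 12.4 days.

12.4 days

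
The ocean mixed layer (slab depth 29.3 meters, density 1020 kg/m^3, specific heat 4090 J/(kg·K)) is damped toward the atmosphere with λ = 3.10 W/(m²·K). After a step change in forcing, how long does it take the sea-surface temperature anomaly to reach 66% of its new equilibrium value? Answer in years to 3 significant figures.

1.35 years

Areal heat capacity C = ρ c_p D = 1020 × 4090 × 29.3 = 1.22×10^8 J/(m^2 K).
τ = C / λ = 1.22×10^8 / 3.10 = 3.94×10^7 s.
Fraction reached: 1 − e^(−t/τ) = 0.66 ⇒ t = −τ ln(1 − 0.66) = τ × 1.08.
t = 4.25×10^7 s = 1.35 years.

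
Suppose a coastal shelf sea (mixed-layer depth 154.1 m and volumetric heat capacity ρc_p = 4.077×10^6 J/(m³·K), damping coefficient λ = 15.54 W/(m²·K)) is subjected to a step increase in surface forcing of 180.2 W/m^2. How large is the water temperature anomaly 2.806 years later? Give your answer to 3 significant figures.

10.3 K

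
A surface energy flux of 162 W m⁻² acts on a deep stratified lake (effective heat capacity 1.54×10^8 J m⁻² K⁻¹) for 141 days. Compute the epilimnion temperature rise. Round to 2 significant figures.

13 K

Areal heat capacity C = 1.54×10^8 J m⁻² K⁻¹ (given).
Net heat input Q = F Δt = 162 × (141 days × 86400 s/day) = 1.97×10^9 J/m².
ΔT = Q / C = 1.97×10^9 / 1.54×10^8 = 12.8 K.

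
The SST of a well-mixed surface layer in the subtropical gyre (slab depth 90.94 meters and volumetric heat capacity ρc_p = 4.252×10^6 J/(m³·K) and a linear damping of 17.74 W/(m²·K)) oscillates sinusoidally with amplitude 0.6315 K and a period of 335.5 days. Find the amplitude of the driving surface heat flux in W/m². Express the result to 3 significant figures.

54.1

Areal heat capacity C = ρc_p × D = 4.252×10^6 × 90.94 = 3.87×10^8 J/(m^2 K).
ω = 2π / 2.90×10^7 s = 2.17×10^-7 s⁻¹.
√((Cω)² + λ²) = √((83.8)² + 17.74²) = 85.7 W/(m²·K).
F₀ = A × √((Cω)²+λ²) = 0.6315 × 85.7 = 54.1 W/m².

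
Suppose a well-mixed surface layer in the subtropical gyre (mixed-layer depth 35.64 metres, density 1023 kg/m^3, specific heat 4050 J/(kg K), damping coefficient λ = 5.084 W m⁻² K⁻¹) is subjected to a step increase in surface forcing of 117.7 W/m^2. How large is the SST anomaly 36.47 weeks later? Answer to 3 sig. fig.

Areal heat capacity C = ρ c_p D = 1023 × 4050 × 35.64 = 1.48×10^8 J/(m^2 K).
τ = C / λ = 1.48×10^8 / 5.084 = 2.90×10^7 s.
Equilibrium anomaly ΔT_eq = F / λ = 117.7 / 5.084 = 23.2 K.
t = 36.47 weeks = 2.21×10^7 s, so t/τ = 0.759.
ΔT(t) = ΔT_eq (1 − e^(−t/τ)) = 23.2 × (1 − e^−0.759) = 12.3 K.

12.3 K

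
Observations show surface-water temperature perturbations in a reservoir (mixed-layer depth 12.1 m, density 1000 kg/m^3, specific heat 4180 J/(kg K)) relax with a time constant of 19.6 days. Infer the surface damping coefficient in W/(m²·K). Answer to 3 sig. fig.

Areal heat capacity C = ρ c_p D = 1000 × 4180 × 12.1 = 5.06×10^7 J m⁻² K⁻¹.
τ = 19.6 days = 1.69×10^6 s.
λ = C / τ = 5.06×10^7 / 1.69×10^6 = 29.9 W/(m²·K).

29.9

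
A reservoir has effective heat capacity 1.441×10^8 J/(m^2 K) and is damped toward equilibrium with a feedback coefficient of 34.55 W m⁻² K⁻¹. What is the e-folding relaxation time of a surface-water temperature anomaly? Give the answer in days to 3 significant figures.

48.3 days

Areal heat capacity C = 1.441×10^8 J/(m^2 K) (given).
Relaxation time τ = C / λ = 1.44×10^8 / 34.55 = 4.17×10^6 s.
In days: 4.17×10^6 s / (86400 s/day) = 48.3 days.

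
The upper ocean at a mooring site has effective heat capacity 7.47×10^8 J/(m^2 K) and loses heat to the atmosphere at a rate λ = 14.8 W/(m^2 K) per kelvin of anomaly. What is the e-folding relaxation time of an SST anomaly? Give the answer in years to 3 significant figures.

1.60 years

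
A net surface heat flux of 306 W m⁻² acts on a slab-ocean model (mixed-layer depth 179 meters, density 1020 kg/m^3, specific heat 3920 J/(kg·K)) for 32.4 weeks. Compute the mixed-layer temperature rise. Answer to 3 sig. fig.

Areal heat capacity C = ρ c_p D = 1020 × 3920 × 179 = 7.16×10^8 J/(m^2 K).
Net heat input Q = F Δt = 306 × (32.4 weeks × 6.048×10^5 s/week) = 6.00×10^9 J/m².
ΔT = Q / C = 6.00×10^9 / 7.16×10^8 = 8.38 K.

8.38 K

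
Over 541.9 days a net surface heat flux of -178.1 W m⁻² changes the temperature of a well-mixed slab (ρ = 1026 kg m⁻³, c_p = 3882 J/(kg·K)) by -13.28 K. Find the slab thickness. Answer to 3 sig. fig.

158 m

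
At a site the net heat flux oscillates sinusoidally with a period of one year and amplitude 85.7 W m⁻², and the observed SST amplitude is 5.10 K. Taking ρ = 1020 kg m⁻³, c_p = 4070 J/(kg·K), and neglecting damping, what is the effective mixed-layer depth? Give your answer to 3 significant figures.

20.3 m

ω = 2π / 3.15×10^7 s = 1.99×10^-7 s⁻¹.
Required C = F₀ / (A ω) = 85.7 / (5.10 × 1.99×10^-7) = 8.43×10^7 J/(m²·K).
D = C / (ρ c_p) = 8.43×10^7 / (1020 × 4070) = 20.3 m.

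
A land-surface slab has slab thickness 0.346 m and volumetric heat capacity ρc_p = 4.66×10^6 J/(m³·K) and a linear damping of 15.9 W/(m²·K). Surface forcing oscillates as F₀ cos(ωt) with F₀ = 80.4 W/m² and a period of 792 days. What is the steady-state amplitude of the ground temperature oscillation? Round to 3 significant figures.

5.06 K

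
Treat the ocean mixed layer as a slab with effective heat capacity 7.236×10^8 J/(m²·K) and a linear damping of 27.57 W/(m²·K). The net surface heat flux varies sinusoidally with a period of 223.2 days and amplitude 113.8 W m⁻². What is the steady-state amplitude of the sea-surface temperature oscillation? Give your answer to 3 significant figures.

0.479 K

Areal heat capacity C = 7.236×10^8 J/(m²·K) (given).
Angular frequency ω = 2π / T = 2π / 1.93×10^7 s = 3.26×10^-7 s⁻¹.
√((Cω)² + λ²) = √((236)² + 27.57²) = 237 W/(m²·K).
Amplitude A = F₀ / √((Cω)²+λ²) = 113.8 / 237 = 0.479 K.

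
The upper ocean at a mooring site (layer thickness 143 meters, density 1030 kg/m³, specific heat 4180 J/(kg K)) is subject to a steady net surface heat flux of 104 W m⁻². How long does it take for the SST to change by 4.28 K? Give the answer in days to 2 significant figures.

290 days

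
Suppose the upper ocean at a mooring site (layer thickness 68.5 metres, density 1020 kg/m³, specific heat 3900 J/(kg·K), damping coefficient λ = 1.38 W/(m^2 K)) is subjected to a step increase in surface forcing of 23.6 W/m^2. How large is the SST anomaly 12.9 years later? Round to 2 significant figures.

Areal heat capacity C = ρ c_p D = 1020 × 3900 × 68.5 = 2.72×10^8 J/(m²·K).
τ = C / λ = 2.72×10^8 / 1.38 = 1.97×10^8 s.
Equilibrium anomaly ΔT_eq = F / λ = 23.6 / 1.38 = 17.1 K.
t = 12.9 years = 4.07×10^8 s, so t/τ = 2.06.
ΔT(t) = ΔT_eq (1 − e^(−t/τ)) = 17.1 × (1 − e^−2.06) = 14.9 K.

15 K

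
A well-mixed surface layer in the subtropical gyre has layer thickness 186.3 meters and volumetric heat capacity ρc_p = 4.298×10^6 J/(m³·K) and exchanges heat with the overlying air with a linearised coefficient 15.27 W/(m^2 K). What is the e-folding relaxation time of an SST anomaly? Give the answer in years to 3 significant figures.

Areal heat capacity C = ρc_p × D = 4.298×10^6 × 186.3 = 8.01×10^8 J m⁻² K⁻¹.
Relaxation time τ = C / λ = 8.01×10^8 / 15.27 = 5.24×10^7 s.
In years: 5.24×10^7 s / (3.156×10^7 s/year) = 1.66 years.

1.66 years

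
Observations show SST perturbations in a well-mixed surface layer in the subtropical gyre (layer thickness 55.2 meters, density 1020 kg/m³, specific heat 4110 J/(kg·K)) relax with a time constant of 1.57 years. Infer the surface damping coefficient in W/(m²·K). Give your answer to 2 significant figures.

Areal heat capacity C = ρ c_p D = 1020 × 4110 × 55.2 = 2.31×10^8 J/(m^2 K).
τ = 1.57 years = 4.95×10^7 s.
λ = C / τ = 2.31×10^8 / 4.95×10^7 = 4.67 W/(m²·K).

4.7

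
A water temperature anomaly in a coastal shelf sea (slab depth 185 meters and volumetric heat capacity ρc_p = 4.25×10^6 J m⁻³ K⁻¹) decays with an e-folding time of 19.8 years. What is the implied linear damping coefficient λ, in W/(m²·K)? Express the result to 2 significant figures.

1.3

Areal heat capacity C = ρc_p × D = 4.25×10^6 × 185 = 7.86×10^8 J/(m²·K).
τ = 19.8 years = 6.25×10^8 s.
λ = C / τ = 7.86×10^8 / 6.25×10^8 = 1.26 W/(m²·K).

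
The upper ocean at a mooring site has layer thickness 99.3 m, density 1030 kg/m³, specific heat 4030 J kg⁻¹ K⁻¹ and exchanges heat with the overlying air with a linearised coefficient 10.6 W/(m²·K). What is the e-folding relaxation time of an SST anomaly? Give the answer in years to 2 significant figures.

1.2 years

Areal heat capacity C = ρ c_p D = 1030 × 4030 × 99.3 = 4.12×10^8 J/(m^2 K).
Relaxation time τ = C / λ = 4.12×10^8 / 10.6 = 3.89×10^7 s.
In years: 3.89×10^7 s / (3.156×10^7 s/year) = 1.23 years.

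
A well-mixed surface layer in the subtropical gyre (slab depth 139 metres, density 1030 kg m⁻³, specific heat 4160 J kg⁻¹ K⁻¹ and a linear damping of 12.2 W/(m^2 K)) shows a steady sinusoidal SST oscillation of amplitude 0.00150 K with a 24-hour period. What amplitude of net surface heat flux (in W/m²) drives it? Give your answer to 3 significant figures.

65.0

Areal heat capacity C = ρ c_p D = 1030 × 4160 × 139 = 5.96×10^8 J m⁻² K⁻¹.
ω = 2π / 86400 s = 7.27×10^-5 s⁻¹.
√((Cω)² + λ²) = √((43300)² + 12.2²) = 43300 W/(m²·K).
F₀ = A × √((Cω)²+λ²) = 0.00150 × 43300 = 65.0 W/m².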